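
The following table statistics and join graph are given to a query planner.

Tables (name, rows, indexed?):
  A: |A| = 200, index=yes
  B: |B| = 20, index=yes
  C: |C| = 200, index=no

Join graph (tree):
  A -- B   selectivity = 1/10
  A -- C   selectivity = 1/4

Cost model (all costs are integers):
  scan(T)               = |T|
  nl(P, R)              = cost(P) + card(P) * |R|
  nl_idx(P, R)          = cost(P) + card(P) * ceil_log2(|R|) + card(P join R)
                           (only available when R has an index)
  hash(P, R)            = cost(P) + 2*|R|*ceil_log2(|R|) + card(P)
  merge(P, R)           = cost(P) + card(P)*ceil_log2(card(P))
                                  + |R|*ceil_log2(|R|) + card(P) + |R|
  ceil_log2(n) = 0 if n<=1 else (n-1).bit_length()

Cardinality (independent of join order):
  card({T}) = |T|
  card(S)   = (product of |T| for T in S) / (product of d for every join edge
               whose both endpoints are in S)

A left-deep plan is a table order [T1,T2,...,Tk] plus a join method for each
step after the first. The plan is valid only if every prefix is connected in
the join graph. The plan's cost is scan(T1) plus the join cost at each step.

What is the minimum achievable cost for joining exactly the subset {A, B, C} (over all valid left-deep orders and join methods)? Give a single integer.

4180

Selinger DP over subsets of {A,B,C}:
  {A}: scan cost=200, card=200
  {B}: scan cost=20, card=20
  {C}: scan cost=200, card=200
  {AB}: card=400; try (A,nl_idx)→580, (B,hash)→600, (B,nl_idx)→1600, (A,merge)→1940, (B,merge)→2120, (A,hash)→3240 …(+2); best=580 via (A,nl_idx)
  {AC}: card=10000; try (C,hash)→3600, (A,hash)→3600, (C,merge)→3800, (A,merge)→3800, (A,nl_idx)→11800, (C,nl)→40200 …(+1); best=3600 via (C,hash)
  {ABC}: card=20000; try (C,hash)→4180, (C,merge)→6380, (B,hash)→13800, (B,nl_idx)→73600, (C,nl)→80580, (B,merge)→153720 …(+1); best=4180 via (C,hash)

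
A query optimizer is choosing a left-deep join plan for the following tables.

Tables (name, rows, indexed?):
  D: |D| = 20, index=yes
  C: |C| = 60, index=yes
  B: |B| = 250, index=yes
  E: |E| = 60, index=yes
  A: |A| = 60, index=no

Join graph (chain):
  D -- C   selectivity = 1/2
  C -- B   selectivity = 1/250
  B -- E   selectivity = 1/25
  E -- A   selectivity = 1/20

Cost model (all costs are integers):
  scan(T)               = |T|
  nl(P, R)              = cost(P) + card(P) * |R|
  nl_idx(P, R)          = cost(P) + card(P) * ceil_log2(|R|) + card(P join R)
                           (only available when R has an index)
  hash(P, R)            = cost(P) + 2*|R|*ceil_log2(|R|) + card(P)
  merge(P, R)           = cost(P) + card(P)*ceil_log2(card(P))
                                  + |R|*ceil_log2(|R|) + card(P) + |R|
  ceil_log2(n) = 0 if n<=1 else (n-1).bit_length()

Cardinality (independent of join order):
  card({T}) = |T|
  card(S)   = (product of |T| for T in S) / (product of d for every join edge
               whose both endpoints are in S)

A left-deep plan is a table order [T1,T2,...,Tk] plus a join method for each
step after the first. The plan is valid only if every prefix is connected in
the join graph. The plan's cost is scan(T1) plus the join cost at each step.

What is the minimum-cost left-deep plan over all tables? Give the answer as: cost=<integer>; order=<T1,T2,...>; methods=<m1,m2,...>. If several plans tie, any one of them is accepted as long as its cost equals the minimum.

Selinger DP (subsets sized 1..n):
  {D}: scan cost=20, card=20
  {C}: scan cost=60, card=60
  {B}: scan cost=250, card=250
  {E}: scan cost=60, card=60
  {A}: scan cost=60, card=60
  {CD}: card=600; try (D,hash)→320, (C,merge)→560, (D,merge)→600, (C,nl_idx)→740, (C,hash)→760, (D,nl_idx)→960 …(+2); best=320 via (D,hash)
  {BC}: card=60; try (B,nl_idx)→600, (C,hash)→1220, (C,nl_idx)→1810, (B,merge)→2730, (C,merge)→2920, (B,hash)→4120 …(+2); best=600 via (B,nl_idx)
  {BE}: card=600; try (B,nl_idx)→1140, (E,hash)→1220, (E,nl_idx)→2350, (B,merge)→2730, (E,merge)→2920, (B,hash)→4120 …(+2); best=1140 via (B,nl_idx)
  {AE}: card=180; try (E,nl_idx)→600, (E,hash)→840, (A,hash)→840, (E,merge)→900, (A,merge)→900, (E,nl)→3660 …(+1); best=600 via (E,nl_idx)
  {BCD}: card=600; try (D,hash)→860, (D,merge)→1140, (D,nl_idx)→1500, (D,nl)→1800, (B,hash)→4920, (B,nl_idx)→5720 …(+2); best=860 via (D,hash)
  {BCE}: card=144; try (E,nl_idx)→1104, (E,hash)→1380, (E,merge)→1440, (C,hash)→2460, (E,nl)→4200, (C,nl_idx)→4884 …(+2); best=1104 via (E,nl_idx)
  {ABE}: card=1800; try (A,hash)→2460, (B,nl_idx)→3840, (B,merge)→4470, (B,hash)→4780, (A,merge)→8160, (A,nl)→37140 …(+1); best=2460 via (A,hash)
  {BCDE}: card=1440; try (D,hash)→1448, (E,hash)→2180, (D,merge)→2520, (D,nl_idx)→3264, (D,nl)→3984, (E,nl_idx)→5900 …(+2); best=1448 via (D,hash)
  {ABCE}: card=432; try (A,hash)→1968, (A,merge)→2820, (C,hash)→4980, (A,nl)→9744, (C,nl_idx)→13692, (C,merge)→24480 …(+1); best=1968 via (A,hash)
  {ABCDE}: card=4320; try (D,hash)→2600, (A,hash)→3608, (D,merge)→6408, (D,nl_idx)→8448, (D,nl)→10608, (A,merge)→19148 …(+1); best=2600 via (D,hash)

cost=2600; order=C,B,E,A,D; methods=nl_idx,nl_idx,hash,hash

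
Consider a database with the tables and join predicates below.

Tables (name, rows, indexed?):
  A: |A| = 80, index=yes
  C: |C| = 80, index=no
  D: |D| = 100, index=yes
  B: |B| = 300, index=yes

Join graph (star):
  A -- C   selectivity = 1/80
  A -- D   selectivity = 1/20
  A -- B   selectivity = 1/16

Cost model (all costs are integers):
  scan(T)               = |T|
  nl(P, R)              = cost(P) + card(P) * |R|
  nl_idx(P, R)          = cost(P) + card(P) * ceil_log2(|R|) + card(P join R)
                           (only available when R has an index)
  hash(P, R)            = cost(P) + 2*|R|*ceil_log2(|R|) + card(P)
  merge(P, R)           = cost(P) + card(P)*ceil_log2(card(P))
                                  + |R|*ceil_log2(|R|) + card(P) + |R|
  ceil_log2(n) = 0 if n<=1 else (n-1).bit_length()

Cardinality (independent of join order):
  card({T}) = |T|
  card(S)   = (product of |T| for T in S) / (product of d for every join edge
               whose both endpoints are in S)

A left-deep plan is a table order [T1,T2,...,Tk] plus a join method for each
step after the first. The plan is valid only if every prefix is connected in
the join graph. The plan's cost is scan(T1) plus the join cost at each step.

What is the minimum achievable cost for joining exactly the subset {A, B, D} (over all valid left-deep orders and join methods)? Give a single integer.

4620

Selinger DP over subsets of {A,B,D}:
  {A}: scan cost=80, card=80
  {D}: scan cost=100, card=100
  {B}: scan cost=300, card=300
  {AD}: card=400; try (D,nl_idx)→1040, (A,nl_idx)→1200, (A,hash)→1320, (D,merge)→1520, (A,merge)→1540, (D,hash)→1560 …(+2); best=1040 via (D,nl_idx)
  {AB}: card=1500; try (A,hash)→1720, (B,nl_idx)→2300, (B,merge)→3720, (A,nl_idx)→3900, (A,merge)→3940, (B,hash)→5560 …(+2); best=1720 via (A,hash)
  {ABD}: card=7500; try (D,hash)→4620, (B,hash)→6840, (B,merge)→8040, (B,nl_idx)→12140, (D,nl_idx)→19720, (D,merge)→20520 …(+2); best=4620 via (D,hash)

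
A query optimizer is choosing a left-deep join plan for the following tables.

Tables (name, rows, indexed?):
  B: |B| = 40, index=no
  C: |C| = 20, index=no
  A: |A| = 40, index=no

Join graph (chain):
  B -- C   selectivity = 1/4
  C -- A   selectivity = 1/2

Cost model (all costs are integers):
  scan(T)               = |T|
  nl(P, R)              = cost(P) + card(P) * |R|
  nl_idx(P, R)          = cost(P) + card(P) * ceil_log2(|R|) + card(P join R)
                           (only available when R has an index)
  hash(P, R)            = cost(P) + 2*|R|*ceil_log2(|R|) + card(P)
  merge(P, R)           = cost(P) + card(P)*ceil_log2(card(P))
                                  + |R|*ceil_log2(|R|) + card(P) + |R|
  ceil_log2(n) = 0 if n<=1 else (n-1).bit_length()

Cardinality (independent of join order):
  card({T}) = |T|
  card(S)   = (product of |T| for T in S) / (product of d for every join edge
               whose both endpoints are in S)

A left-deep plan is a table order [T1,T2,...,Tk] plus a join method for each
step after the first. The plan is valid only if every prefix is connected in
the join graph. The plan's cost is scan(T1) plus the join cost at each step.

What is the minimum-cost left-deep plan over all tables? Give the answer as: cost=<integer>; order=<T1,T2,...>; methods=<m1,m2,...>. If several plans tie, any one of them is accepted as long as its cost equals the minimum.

cost=960; order=B,C,A; methods=hash,hash

Selinger DP (subsets sized 1..n):
  {B}: scan cost=40, card=40
  {C}: scan cost=20, card=20
  {A}: scan cost=40, card=40
  {BC}: card=200; try (C,hash)→280, (B,merge)→420, (C,merge)→440, (B,hash)→520, (B,nl)→820, (C,nl)→840; best=280 via (C,hash)
  {AC}: card=400; try (C,hash)→280, (A,merge)→420, (C,merge)→440, (A,hash)→520, (A,nl)→820, (C,nl)→840; best=280 via (C,hash)
  {ABC}: card=4000; try (A,hash)→960, (B,hash)→1160, (A,merge)→2360, (B,merge)→4560, (A,nl)→8280, (B,nl)→16280; best=960 via (A,hash)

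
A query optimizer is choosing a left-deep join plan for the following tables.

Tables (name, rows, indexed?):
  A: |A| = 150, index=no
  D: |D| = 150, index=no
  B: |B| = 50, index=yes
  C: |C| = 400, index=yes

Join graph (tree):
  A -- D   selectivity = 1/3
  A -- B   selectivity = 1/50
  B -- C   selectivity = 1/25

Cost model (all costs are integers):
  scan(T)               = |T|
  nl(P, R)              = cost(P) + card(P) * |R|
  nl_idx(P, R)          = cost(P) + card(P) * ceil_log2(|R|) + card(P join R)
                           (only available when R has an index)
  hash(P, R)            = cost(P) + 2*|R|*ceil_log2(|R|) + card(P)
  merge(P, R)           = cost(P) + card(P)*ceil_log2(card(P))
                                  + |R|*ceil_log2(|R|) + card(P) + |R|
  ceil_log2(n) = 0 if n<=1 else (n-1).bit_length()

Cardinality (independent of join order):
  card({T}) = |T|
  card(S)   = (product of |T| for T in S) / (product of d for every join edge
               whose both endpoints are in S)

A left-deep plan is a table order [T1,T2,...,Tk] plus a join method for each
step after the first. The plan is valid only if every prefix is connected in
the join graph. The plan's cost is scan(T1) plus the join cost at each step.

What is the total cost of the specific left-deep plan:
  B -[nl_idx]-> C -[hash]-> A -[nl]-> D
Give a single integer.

364500

step 1: scan B: cost=50, card=50
step 2: join C via nl_idx
    card(P join C) = 50*400/(25) = 800
    cost = 50 + 50*9 + 800 = 1300
step 3: join A via hash
    card(P join A) = 800*150/(50) = 2400
    cost = 1300 + 2*150*8 + 800 = 4500
step 4: join D via nl
    card(P join D) = 2400*150/(3) = 120000
    cost = 4500 + 2400*150 = 364500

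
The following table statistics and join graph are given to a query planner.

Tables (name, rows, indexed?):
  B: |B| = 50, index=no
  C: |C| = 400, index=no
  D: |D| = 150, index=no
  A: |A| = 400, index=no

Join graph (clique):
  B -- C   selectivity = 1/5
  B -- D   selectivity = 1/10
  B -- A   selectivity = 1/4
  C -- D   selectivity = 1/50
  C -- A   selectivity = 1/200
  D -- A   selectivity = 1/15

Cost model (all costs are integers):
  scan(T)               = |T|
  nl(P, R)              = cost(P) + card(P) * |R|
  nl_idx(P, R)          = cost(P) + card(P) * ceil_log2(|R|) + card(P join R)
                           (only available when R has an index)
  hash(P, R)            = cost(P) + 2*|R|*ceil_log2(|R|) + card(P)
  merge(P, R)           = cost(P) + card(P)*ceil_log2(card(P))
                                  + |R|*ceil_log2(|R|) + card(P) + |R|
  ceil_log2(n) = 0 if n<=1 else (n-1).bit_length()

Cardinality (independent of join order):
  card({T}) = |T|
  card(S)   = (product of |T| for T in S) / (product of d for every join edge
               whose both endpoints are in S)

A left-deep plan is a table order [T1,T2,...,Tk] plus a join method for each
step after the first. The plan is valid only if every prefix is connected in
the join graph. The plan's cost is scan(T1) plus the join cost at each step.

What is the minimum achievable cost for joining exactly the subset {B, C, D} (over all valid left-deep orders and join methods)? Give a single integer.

5000

Selinger DP over subsets of {B,C,D}:
  {B}: scan cost=50, card=50
  {C}: scan cost=400, card=400
  {D}: scan cost=150, card=150
  {BC}: card=4000; try (B,hash)→1400, (C,merge)→4400, (B,merge)→4750, (C,hash)→7300, (C,nl)→20050, (B,nl)→20400; best=1400 via (B,hash)
  {BD}: card=750; try (B,hash)→900, (D,merge)→1750, (B,merge)→1850, (D,hash)→2500, (D,nl)→7550, (B,nl)→7650; best=900 via (B,hash)
  {CD}: card=1200; try (D,hash)→3200, (C,merge)→5500, (D,merge)→5750, (C,hash)→7500, (C,nl)→60150, (D,nl)→60400; best=3200 via (D,hash)
  {BCD}: card=1200; try (B,hash)→5000, (D,hash)→7800, (C,hash)→8850, (C,merge)→13150, (B,merge)→17950, (D,merge)→54750 …(+3); best=5000 via (B,hash)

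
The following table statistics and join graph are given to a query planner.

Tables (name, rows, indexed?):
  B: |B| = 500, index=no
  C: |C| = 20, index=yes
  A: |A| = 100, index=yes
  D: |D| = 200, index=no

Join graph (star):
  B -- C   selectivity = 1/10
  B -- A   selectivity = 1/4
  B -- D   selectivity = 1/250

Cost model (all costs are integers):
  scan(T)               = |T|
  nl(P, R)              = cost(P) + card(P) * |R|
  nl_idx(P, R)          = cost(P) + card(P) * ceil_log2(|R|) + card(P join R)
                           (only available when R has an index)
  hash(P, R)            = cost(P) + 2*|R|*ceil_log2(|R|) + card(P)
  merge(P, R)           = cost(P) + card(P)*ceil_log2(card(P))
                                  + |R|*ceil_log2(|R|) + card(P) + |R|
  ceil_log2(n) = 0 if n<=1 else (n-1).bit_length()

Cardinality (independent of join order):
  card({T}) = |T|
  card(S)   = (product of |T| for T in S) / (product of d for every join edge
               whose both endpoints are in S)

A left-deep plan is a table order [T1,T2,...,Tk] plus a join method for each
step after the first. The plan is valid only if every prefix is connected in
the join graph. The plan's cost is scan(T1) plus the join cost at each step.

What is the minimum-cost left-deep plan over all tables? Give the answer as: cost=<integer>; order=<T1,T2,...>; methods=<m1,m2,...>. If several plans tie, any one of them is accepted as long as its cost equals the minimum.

Selinger DP (subsets sized 1..n):
  {B}: scan cost=500, card=500
  {C}: scan cost=20, card=20
  {A}: scan cost=100, card=100
  {D}: scan cost=200, card=200
  {BC}: card=1000; try (C,hash)→1200, (C,nl_idx)→4000, (B,merge)→5140, (C,merge)→5620, (B,hash)→9040, (B,nl)→10020 …(+1); best=1200 via (C,hash)
  {AB}: card=12500; try (A,hash)→2400, (B,merge)→5900, (A,merge)→6300, (B,hash)→9200, (A,nl_idx)→16500, (B,nl)→50100 …(+1); best=2400 via (A,hash)
  {BD}: card=400; try (D,hash)→4200, (B,merge)→7000, (D,merge)→7300, (B,hash)→9400, (B,nl)→100200, (D,nl)→100500; best=4200 via (D,hash)
  {ABC}: card=25000; try (A,hash)→3600, (A,merge)→13000, (C,hash)→15100, (A,nl_idx)→33200, (C,nl_idx)→89900, (A,nl)→101200 …(+2); best=3600 via (A,hash)
  {BCD}: card=800; try (C,hash)→4800, (D,hash)→5400, (C,nl_idx)→7000, (C,merge)→8320, (C,nl)→12200, (D,merge)→14000 …(+1); best=4800 via (C,hash)
  {ABD}: card=10000; try (A,hash)→6000, (A,merge)→9000, (A,nl_idx)→17000, (D,hash)→18100, (A,nl)→44200, (D,merge)→191700 …(+1); best=6000 via (A,hash)
  {ABCD}: card=20000; try (A,hash)→7000, (A,merge)→14400, (C,hash)→16200, (A,nl_idx)→30400, (D,hash)→31800, (C,nl_idx)→76000 …(+5); best=7000 via (A,hash)

cost=7000; order=B,D,C,A; methods=hash,hash,hash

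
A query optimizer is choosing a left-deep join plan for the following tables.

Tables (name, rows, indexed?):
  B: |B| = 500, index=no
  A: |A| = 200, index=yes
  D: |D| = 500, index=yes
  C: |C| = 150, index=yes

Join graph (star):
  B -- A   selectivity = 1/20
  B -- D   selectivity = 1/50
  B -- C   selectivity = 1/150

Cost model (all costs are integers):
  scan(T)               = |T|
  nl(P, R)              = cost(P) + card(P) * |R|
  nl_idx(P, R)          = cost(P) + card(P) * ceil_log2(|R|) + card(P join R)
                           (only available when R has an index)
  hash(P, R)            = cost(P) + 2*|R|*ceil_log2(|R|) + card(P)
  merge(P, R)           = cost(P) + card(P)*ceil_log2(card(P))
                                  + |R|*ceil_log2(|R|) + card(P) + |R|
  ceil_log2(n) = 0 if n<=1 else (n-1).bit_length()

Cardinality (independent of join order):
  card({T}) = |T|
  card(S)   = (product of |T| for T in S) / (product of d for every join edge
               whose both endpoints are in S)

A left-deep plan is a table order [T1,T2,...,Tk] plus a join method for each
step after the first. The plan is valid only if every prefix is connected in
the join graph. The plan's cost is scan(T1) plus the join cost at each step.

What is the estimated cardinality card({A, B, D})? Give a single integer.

50000

Tables in S: A(200), B(500), D(500)
Edges inside S: B-A(d=20), B-D(d=50)
numerator = 200 * 500 * 500 = 50000000
denominator = 20 * 50 = 1000
card(S) = 50000000 / 1000 = 50000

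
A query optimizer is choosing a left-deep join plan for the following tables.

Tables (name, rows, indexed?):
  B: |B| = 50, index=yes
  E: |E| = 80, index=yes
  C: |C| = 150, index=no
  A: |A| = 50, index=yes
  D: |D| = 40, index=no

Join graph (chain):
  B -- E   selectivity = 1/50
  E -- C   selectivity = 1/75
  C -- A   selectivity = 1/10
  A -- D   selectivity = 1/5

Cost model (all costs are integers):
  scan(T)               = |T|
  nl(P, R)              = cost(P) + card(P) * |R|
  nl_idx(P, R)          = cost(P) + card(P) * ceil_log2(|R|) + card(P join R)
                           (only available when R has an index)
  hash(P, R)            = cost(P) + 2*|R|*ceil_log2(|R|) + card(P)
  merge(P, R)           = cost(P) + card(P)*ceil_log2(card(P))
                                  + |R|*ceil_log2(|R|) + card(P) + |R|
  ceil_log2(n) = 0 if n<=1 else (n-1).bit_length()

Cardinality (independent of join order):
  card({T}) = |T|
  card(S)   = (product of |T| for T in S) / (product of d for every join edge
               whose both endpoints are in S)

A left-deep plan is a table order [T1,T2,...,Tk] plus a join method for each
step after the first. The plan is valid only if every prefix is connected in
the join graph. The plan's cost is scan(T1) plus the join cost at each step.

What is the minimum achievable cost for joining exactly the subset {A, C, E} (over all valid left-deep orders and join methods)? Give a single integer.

Selinger DP over subsets of {A,C,E}:
  {E}: scan cost=80, card=80
  {C}: scan cost=150, card=150
  {A}: scan cost=50, card=50
  {CE}: card=160; try (E,nl_idx)→1360, (E,hash)→1420, (C,merge)→2070, (E,merge)→2140, (C,hash)→2560, (C,nl)→12080 …(+1); best=1360 via (E,nl_idx)
  {AC}: card=750; try (A,hash)→900, (C,merge)→1750, (A,nl_idx)→1800, (A,merge)→1850, (C,hash)→2500, (C,nl)→7550 …(+1); best=900 via (A,hash)
  {ACE}: card=800; try (A,hash)→2120, (E,hash)→2770, (A,nl_idx)→3120, (A,merge)→3150, (E,nl_idx)→6950, (A,nl)→9360 …(+2); best=2120 via (A,hash)

2120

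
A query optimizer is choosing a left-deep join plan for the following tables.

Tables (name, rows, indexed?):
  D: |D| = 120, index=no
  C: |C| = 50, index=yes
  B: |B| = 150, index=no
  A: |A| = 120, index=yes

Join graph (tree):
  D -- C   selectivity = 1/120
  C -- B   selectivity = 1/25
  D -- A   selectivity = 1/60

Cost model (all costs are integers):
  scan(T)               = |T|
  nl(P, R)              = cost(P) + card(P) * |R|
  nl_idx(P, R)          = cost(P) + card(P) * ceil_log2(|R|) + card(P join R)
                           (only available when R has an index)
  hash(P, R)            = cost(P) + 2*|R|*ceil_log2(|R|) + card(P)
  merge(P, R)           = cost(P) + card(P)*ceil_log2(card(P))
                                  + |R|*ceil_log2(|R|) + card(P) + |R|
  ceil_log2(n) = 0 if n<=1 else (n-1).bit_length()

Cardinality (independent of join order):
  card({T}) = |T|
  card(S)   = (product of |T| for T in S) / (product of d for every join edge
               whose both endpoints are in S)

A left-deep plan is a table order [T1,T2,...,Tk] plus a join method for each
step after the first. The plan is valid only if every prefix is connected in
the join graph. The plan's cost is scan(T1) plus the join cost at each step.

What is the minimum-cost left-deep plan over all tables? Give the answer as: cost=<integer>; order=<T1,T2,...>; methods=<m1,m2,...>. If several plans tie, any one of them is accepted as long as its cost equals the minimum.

cost=3440; order=D,C,A,B; methods=hash,nl_idx,merge

Selinger DP (subsets sized 1..n):
  {D}: scan cost=120, card=120
  {C}: scan cost=50, card=50
  {B}: scan cost=150, card=150
  {A}: scan cost=120, card=120
  {CD}: card=50; try (C,hash)→840, (C,nl_idx)→890, (D,merge)→1360, (C,merge)→1430, (D,hash)→1780, (D,nl)→6050 …(+1); best=840 via (C,hash)
  {AD}: card=240; try (A,nl_idx)→1200, (D,hash)→1920, (A,hash)→1920, (D,merge)→2040, (A,merge)→2040, (D,nl)→14520 …(+1); best=1200 via (A,nl_idx)
  {BC}: card=300; try (C,hash)→900, (C,nl_idx)→1350, (B,merge)→1750, (C,merge)→1850, (B,hash)→2500, (B,nl)→7550 …(+1); best=900 via (C,hash)
  {BCD}: card=300; try (B,merge)→2540, (D,hash)→2880, (B,hash)→3290, (D,merge)→4860, (B,nl)→8340, (D,nl)→36900; best=2540 via (B,merge)
  {ACD}: card=100; try (A,nl_idx)→1290, (C,hash)→2040, (A,merge)→2150, (A,hash)→2570, (C,nl_idx)→2740, (C,merge)→3710 …(+2); best=1290 via (A,nl_idx)
  {ABCD}: card=600; try (B,merge)→3440, (B,hash)→3790, (A,hash)→4520, (A,nl_idx)→5240, (A,merge)→6500, (B,nl)→16290 …(+1); best=3440 via (B,merge)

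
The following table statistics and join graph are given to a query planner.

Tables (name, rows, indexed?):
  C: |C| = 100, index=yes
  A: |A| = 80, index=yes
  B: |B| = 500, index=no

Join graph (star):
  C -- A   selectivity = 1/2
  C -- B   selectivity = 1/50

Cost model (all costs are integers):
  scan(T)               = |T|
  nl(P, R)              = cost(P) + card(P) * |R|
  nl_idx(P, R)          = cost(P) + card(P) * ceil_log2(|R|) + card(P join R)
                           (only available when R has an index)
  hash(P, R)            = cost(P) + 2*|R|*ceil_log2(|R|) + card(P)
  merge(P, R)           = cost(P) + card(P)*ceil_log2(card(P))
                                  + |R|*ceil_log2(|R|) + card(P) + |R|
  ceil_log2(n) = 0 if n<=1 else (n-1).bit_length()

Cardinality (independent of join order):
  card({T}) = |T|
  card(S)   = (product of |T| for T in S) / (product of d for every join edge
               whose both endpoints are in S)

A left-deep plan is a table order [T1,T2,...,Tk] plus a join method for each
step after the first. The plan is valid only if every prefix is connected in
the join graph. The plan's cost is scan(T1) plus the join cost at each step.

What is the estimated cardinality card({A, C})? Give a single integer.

4000

Tables in S: A(80), C(100)
Edges inside S: C-A(d=2)
numerator = 80 * 100 = 8000
denominator = 2 = 2
card(S) = 8000 / 2 = 4000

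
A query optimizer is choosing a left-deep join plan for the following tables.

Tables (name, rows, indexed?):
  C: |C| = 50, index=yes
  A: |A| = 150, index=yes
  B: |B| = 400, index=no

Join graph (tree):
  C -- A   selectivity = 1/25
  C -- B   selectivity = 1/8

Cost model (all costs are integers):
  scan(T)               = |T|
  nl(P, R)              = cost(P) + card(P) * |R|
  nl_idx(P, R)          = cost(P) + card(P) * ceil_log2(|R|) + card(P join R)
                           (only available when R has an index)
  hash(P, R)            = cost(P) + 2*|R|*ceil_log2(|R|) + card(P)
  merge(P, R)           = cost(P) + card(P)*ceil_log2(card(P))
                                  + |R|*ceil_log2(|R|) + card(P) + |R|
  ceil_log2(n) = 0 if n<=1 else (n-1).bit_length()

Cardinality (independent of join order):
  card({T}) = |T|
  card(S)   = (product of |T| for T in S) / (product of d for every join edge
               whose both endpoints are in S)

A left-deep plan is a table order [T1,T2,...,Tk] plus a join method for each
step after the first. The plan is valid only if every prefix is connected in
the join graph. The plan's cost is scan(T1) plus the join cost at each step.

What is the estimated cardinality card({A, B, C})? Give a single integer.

15000

Tables in S: A(150), B(400), C(50)
Edges inside S: C-A(d=25), C-B(d=8)
numerator = 150 * 400 * 50 = 3000000
denominator = 25 * 8 = 200
card(S) = 3000000 / 200 = 15000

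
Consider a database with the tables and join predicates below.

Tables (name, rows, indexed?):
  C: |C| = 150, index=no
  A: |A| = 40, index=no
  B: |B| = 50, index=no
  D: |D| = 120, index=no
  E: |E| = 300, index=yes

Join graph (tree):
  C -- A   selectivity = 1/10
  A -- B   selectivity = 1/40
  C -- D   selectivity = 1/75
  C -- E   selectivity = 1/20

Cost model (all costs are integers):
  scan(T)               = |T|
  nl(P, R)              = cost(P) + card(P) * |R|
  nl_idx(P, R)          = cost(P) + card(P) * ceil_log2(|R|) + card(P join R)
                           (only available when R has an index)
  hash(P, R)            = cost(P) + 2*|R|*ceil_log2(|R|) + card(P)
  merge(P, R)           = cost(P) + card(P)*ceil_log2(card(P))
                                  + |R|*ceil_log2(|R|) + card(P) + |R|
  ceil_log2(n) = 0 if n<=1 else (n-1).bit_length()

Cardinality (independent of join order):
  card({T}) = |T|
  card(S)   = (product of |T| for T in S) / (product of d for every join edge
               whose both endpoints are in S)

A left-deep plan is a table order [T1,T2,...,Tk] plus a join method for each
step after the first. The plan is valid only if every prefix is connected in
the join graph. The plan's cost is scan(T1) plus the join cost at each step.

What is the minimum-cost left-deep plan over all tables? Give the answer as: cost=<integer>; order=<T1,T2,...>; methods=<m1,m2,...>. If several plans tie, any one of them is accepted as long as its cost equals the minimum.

Selinger DP (subsets sized 1..n):
  {C}: scan cost=150, card=150
  {A}: scan cost=40, card=40
  {B}: scan cost=50, card=50
  {D}: scan cost=120, card=120
  {E}: scan cost=300, card=300
  {AC}: card=600; try (A,hash)→780, (C,merge)→1670, (A,merge)→1780, (C,hash)→2480, (C,nl)→6040, (A,nl)→6150; best=780 via (A,hash)
  {CD}: card=240; try (D,hash)→1980, (C,merge)→2430, (D,merge)→2460, (C,hash)→2640, (C,nl)→18120, (D,nl)→18150; best=1980 via (D,hash)
  {CE}: card=2250; try (C,hash)→3000, (E,nl_idx)→3750, (E,merge)→4500, (C,merge)→4650, (E,hash)→5700, (E,nl)→45150 …(+1); best=3000 via (C,hash)
  {AB}: card=50; try (A,hash)→580, (B,merge)→670, (B,hash)→680, (A,merge)→680, (B,nl)→2040, (A,nl)→2050; best=580 via (A,hash)
  {ABC}: card=750; try (B,hash)→1980, (C,merge)→2280, (C,hash)→3030, (B,merge)→7730, (C,nl)→8080, (B,nl)→30780; best=1980 via (B,hash)
  {ACD}: card=960; try (A,hash)→2700, (D,hash)→3060, (A,merge)→4420, (D,merge)→8340, (A,nl)→11580, (D,nl)→72780; best=2700 via (A,hash)
  {ACE}: card=9000; try (A,hash)→5730, (E,hash)→6780, (E,merge)→10380, (E,nl_idx)→15180, (A,merge)→32530, (A,nl)→93000 …(+1); best=5730 via (A,hash)
  {CDE}: card=3600; try (D,hash)→6930, (E,merge)→7140, (E,hash)→7620, (E,nl_idx)→7740, (D,merge)→33210, (E,nl)→73980 …(+1); best=6930 via (D,hash)
  {ABCD}: card=1200; try (B,hash)→4260, (D,hash)→4410, (D,merge)→11190, (B,merge)→13610, (B,nl)→50700, (D,nl)→91980; best=4260 via (B,hash)
  {ABCE}: card=11250; try (E,hash)→8130, (E,merge)→13230, (B,hash)→15330, (E,nl_idx)→19980, (B,merge)→141080, (E,nl)→226980 …(+1); best=8130 via (E,hash)
  {ACDE}: card=14400; try (E,hash)→9060, (A,hash)→11010, (E,merge)→16260, (D,hash)→16410, (E,nl_idx)→25740, (A,merge)→54010 …(+4); best=9060 via (E,hash)
  {ABCDE}: card=18000; try (E,hash)→10860, (D,hash)→21060, (E,merge)→21660, (B,hash)→24060, (E,nl_idx)→33060, (D,merge)→177840 …(+4); best=10860 via (E,hash)

cost=10860; order=C,D,A,B,E; methods=hash,hash,hash,hash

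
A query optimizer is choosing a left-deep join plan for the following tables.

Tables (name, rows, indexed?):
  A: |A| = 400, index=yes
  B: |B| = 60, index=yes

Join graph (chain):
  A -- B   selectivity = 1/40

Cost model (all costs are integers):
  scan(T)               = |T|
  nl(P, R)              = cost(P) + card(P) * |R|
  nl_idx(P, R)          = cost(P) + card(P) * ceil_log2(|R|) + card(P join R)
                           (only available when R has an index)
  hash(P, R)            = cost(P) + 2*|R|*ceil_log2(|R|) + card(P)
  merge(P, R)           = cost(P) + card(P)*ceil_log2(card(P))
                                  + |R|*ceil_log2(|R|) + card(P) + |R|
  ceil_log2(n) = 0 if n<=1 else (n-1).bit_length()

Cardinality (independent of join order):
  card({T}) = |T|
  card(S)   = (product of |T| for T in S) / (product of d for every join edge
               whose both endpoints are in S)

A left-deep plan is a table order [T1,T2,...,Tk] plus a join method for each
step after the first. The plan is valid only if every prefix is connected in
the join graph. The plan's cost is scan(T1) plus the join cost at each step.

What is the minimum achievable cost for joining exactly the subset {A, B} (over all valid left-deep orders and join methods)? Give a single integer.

1200

Selinger DP over subsets of {A,B}:
  {A}: scan cost=400, card=400
  {B}: scan cost=60, card=60
  {AB}: card=600; try (A,nl_idx)→1200, (B,hash)→1520, (B,nl_idx)→3400, (A,merge)→4480, (B,merge)→4820, (A,hash)→7320 …(+2); best=1200 via (A,nl_idx)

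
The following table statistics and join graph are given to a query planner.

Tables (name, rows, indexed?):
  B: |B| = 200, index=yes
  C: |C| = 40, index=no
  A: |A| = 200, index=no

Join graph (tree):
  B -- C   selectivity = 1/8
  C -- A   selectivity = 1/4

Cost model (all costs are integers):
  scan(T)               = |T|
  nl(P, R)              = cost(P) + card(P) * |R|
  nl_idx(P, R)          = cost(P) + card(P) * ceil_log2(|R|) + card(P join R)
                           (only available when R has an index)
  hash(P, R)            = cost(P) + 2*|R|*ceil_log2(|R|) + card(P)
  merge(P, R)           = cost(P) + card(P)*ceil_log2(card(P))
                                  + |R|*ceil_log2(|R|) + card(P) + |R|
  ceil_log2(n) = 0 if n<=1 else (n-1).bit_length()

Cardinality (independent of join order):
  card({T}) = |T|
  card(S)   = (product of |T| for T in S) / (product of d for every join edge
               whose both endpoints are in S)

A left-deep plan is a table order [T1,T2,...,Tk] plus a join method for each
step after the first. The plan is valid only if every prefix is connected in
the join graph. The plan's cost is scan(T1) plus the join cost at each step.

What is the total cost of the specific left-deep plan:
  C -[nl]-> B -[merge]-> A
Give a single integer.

step 1: scan C: cost=40, card=40
step 2: join B via nl
    card(P join B) = 40*200/(8) = 1000
    cost = 40 + 40*200 = 8040
step 3: join A via merge
    card(P join A) = 1000*200/(4) = 50000
    cost = 8040 + 1000*10 + 200*8 + 1000 + 200 = 20840

20840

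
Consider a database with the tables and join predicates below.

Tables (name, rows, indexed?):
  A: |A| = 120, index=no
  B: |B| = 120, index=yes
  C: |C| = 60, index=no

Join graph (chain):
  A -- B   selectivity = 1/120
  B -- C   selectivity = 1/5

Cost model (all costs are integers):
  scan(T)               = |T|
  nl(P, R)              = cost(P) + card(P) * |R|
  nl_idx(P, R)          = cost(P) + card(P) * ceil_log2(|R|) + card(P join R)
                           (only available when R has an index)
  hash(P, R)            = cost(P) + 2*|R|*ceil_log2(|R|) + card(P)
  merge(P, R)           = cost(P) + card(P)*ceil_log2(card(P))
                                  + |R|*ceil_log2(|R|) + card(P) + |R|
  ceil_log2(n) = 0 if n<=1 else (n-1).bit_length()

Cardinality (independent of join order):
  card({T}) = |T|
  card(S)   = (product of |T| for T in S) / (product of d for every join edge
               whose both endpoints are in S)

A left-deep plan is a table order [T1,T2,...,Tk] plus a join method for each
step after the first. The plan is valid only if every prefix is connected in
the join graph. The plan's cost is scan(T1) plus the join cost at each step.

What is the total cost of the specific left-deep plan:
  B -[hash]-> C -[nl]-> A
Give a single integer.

173760

step 1: scan B: cost=120, card=120
step 2: join C via hash
    card(P join C) = 120*60/(5) = 1440
    cost = 120 + 2*60*6 + 120 = 960
step 3: join A via nl
    card(P join A) = 1440*120/(120) = 1440
    cost = 960 + 1440*120 = 173760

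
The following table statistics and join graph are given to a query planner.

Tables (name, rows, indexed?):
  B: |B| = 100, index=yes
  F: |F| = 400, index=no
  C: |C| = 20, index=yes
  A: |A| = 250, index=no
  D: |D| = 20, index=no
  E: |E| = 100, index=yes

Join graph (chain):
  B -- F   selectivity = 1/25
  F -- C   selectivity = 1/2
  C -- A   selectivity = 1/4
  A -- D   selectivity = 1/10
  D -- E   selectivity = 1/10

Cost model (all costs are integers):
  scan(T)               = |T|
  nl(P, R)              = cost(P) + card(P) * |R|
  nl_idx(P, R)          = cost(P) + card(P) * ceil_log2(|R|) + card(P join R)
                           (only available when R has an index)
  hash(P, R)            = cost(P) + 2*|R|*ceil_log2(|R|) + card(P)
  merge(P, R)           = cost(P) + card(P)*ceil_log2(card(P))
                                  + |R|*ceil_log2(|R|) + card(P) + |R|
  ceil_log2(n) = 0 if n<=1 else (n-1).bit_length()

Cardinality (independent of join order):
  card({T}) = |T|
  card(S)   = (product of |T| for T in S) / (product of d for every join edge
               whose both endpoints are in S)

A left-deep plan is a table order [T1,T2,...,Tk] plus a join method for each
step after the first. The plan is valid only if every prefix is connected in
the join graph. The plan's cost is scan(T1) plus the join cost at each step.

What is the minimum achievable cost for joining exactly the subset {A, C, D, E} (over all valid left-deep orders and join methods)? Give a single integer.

Selinger DP over subsets of {A,C,D,E}:
  {C}: scan cost=20, card=20
  {A}: scan cost=250, card=250
  {D}: scan cost=20, card=20
  {E}: scan cost=100, card=100
  {AC}: card=1250; try (C,hash)→700, (A,merge)→2390, (C,merge)→2620, (C,nl_idx)→2750, (A,hash)→4040, (A,nl)→5020 …(+1); best=700 via (C,hash)
  {AD}: card=500; try (D,hash)→700, (A,merge)→2390, (D,merge)→2620, (A,hash)→4040, (A,nl)→5020, (D,nl)→5250; best=700 via (D,hash)
  {DE}: card=200; try (E,nl_idx)→360, (D,hash)→400, (E,merge)→940, (D,merge)→1020, (E,hash)→1440, (E,nl)→2020 …(+1); best=360 via (E,nl_idx)
  {ACD}: card=2500; try (C,hash)→1400, (D,hash)→2150, (C,nl_idx)→5700, (C,merge)→5820, (C,nl)→10700, (D,merge)→15820 …(+1); best=1400 via (C,hash)
  {ADE}: card=5000; try (E,hash)→2600, (A,merge)→4410, (A,hash)→4560, (E,merge)→6500, (E,nl_idx)→9200, (A,nl)→50360 …(+1); best=2600 via (E,hash)
  {ACDE}: card=25000; try (E,hash)→5300, (C,hash)→7800, (E,merge)→34700, (E,nl_idx)→43900, (C,nl_idx)→52600, (C,merge)→72720 …(+2); best=5300 via (E,hash)

5300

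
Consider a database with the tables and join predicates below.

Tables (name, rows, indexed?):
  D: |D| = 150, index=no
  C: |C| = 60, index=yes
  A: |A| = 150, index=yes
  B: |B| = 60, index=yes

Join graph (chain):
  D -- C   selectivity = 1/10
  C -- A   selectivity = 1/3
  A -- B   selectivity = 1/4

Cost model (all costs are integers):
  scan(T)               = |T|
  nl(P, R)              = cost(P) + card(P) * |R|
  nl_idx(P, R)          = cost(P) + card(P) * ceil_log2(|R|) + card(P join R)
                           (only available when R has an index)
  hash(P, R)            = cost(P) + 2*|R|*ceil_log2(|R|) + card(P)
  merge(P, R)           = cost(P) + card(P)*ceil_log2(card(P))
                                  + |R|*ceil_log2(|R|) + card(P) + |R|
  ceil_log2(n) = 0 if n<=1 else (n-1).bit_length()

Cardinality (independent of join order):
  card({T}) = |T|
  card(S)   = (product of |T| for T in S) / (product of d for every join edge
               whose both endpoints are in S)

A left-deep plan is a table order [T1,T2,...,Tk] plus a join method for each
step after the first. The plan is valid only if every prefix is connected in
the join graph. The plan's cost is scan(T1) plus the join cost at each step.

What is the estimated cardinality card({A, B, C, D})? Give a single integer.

Tables in S: A(150), B(60), C(60), D(150)
Edges inside S: D-C(d=10), C-A(d=3), A-B(d=4)
numerator = 150 * 60 * 60 * 150 = 81000000
denominator = 10 * 3 * 4 = 120
card(S) = 81000000 / 120 = 675000

675000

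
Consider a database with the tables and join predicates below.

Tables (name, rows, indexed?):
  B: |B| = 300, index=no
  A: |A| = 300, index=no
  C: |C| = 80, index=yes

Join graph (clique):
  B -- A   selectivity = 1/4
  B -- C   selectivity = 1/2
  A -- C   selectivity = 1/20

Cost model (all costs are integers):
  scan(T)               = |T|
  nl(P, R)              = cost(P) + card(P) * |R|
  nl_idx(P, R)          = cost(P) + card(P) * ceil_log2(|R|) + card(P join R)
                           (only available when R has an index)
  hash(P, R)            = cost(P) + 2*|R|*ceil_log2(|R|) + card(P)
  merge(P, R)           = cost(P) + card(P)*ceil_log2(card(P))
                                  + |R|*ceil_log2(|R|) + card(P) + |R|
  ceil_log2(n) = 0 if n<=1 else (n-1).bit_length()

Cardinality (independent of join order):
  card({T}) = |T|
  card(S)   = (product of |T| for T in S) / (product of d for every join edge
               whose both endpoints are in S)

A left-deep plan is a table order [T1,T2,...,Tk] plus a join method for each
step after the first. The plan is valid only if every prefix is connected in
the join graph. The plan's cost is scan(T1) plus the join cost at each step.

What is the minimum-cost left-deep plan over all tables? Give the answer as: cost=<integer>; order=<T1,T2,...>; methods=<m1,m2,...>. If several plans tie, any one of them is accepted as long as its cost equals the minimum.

cost=8320; order=A,C,B; methods=hash,hash

Selinger DP (subsets sized 1..n):
  {B}: scan cost=300, card=300
  {A}: scan cost=300, card=300
  {C}: scan cost=80, card=80
  {AB}: card=22500; try (B,hash)→6000, (A,hash)→6000, (B,merge)→6300, (A,merge)→6300, (B,nl)→90300, (A,nl)→90300; best=6000 via (B,hash)
  {BC}: card=12000; try (C,hash)→1720, (B,merge)→3720, (C,merge)→3940, (B,hash)→5560, (C,nl_idx)→14400, (B,nl)→24080 …(+1); best=1720 via (C,hash)
  {AC}: card=1200; try (C,hash)→1720, (C,nl_idx)→3600, (A,merge)→3720, (C,merge)→3940, (A,hash)→5560, (A,nl)→24080 …(+1); best=1720 via (C,hash)
  {ABC}: card=45000; try (B,hash)→8320, (B,merge)→19120, (A,hash)→19120, (C,hash)→29620, (A,merge)→184720, (C,nl_idx)→208500 …(+4); best=8320 via (B,hash)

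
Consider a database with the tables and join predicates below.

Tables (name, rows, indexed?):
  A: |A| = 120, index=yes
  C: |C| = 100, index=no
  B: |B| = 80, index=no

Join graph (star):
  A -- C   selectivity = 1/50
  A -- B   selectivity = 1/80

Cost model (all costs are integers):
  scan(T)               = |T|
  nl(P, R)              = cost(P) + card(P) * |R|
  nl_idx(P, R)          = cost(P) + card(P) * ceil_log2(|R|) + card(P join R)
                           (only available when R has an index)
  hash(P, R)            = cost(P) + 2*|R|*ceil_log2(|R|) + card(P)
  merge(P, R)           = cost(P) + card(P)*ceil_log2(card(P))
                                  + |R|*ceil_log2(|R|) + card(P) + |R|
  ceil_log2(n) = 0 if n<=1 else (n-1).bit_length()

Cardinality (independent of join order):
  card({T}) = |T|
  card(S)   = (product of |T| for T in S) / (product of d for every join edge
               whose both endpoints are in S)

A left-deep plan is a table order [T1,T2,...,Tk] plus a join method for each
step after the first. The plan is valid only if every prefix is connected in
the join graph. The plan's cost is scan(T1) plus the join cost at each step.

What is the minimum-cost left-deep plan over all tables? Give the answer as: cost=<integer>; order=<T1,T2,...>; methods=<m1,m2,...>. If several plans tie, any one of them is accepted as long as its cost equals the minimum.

Selinger DP (subsets sized 1..n):
  {A}: scan cost=120, card=120
  {C}: scan cost=100, card=100
  {B}: scan cost=80, card=80
  {AC}: card=240; try (A,nl_idx)→1040, (C,hash)→1640, (A,merge)→1860, (C,merge)→1880, (A,hash)→1880, (A,nl)→12100 …(+1); best=1040 via (A,nl_idx)
  {AB}: card=120; try (A,nl_idx)→760, (B,hash)→1360, (A,merge)→1680, (B,merge)→1720, (A,hash)→1840, (A,nl)→9680 …(+1); best=760 via (A,nl_idx)
  {ABC}: card=240; try (C,hash)→2280, (B,hash)→2400, (C,merge)→2520, (B,merge)→3840, (C,nl)→12760, (B,nl)→20240; best=2280 via (C,hash)

cost=2280; order=B,A,C; methods=nl_idx,hash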